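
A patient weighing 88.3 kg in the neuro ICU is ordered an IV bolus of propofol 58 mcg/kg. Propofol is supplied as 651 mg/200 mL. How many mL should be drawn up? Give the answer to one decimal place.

Dose = 58 mcg/kg × 88.3 kg = 5121.4 mcg
Concentration = 651 mg ÷ 200 mL = 3.255 mg/mL = 3255 mcg/mL
Volume = 5121.4 mcg ÷ 3255 mcg/mL = 1.573395 mL

1.6 mL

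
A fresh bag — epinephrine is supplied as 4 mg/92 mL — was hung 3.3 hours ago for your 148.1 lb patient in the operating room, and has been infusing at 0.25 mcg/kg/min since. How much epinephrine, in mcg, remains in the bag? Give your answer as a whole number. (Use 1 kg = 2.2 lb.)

Weight = 148.1 lb ÷ 2.2 lb/kg = 67.31818 kg
Dose = 0.25 mcg/kg/min × 67.31818 kg = 16.82955 mcg/min
16.82955 mcg/min × 60 min/hr = 1009.773 mcg/hr
Concentration = 4 mg ÷ 92 mL = 0.04347826 mg/mL = 43.47826 mcg/mL
Rate = 1009.773 mcg/hr ÷ 43.47826 mcg/mL = 23.22477 mL/hr
Volume infused = 23.22477 mL/hr × 3.3 hr = 76.64175 mL
Volume remaining = 92 − 76.64175 = 15.35825 mL
Drug remaining = 15.35825 mL × 43.47826 mcg/mL = 667.75 mcg

668 mcg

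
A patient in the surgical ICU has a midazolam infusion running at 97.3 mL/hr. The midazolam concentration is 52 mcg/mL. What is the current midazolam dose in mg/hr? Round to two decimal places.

5.06 mg/hr

Concentration = 52 mcg/mL = 0.052 mg/mL
Drug rate = 97.3 mL/hr × 0.052 mg/mL = 5.0596 mg/hr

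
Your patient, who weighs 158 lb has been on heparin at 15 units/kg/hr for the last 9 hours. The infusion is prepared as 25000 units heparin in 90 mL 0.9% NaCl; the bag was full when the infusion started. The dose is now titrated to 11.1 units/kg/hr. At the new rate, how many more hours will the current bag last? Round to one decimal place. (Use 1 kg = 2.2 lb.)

Initial rate:
Weight = 158 lb ÷ 2.2 lb/kg = 71.81818 kg
Dose = 15 units/kg/hr × 71.81818 kg = 1077.273 units/hr
Concentration = 25000 units ÷ 90 mL = 277.7778 units/mL
Rate = 1077.273 units/hr ÷ 277.7778 units/mL = 3.878182 mL/hr
Volume infused so far = 3.878182 mL/hr × 9 hr = 34.90364 mL
Volume remaining = 90 − 34.90364 = 55.09636 mL
New rate:
Dose = 11.1 units/kg/hr × 71.81818 kg = 797.1818 units/hr
Rate = 797.1818 units/hr ÷ 277.7778 units/mL = 2.869855 mL/hr
Time remaining = 55.09636 mL ÷ 2.869855 mL/hr = 19.19831 hr

19.2 hours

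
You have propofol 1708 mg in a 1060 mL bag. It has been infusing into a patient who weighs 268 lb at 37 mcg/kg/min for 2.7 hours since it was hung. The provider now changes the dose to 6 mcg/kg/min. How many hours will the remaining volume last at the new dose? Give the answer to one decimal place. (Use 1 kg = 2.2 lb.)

22.3 hours

Initial rate:
Weight = 268 lb ÷ 2.2 lb/kg = 121.8182 kg
Dose = 37 mcg/kg/min × 121.8182 kg = 4507.273 mcg/min
4507.273 mcg/min × 60 min/hr = 270436.4 mcg/hr
Concentration = 1708 mg ÷ 1060 mL = 1.611321 mg/mL = 1611.321 mcg/mL
Rate = 270436.4 mcg/hr ÷ 1611.321 mcg/mL = 167.8352 mL/hr
Volume infused so far = 167.8352 mL/hr × 2.7 hr = 453.1551 mL
Volume remaining = 1060 − 453.1551 = 606.8449 mL
New rate:
Dose = 6 mcg/kg/min × 121.8182 kg = 730.9091 mcg/min
730.9091 mcg/min × 60 min/hr = 43854.55 mcg/hr
Rate = 43854.55 mcg/hr ÷ 1611.321 mcg/mL = 27.21652 mL/hr
Time remaining = 606.8449 mL ÷ 27.21652 mL/hr = 22.29693 hr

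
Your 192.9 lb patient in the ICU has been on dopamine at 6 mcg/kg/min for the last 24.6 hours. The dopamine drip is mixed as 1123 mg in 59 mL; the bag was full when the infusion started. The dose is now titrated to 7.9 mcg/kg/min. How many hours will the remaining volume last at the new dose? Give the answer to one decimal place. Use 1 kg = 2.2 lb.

8.3 hours

Initial rate:
Weight = 192.9 lb ÷ 2.2 lb/kg = 87.68182 kg
Dose = 6 mcg/kg/min × 87.68182 kg = 526.0909 mcg/min
526.0909 mcg/min × 60 min/hr = 31565.45 mcg/hr
Concentration = 1123 mg ÷ 59 mL = 19.0339 mg/mL = 19033.9 mcg/mL
Rate = 31565.45 mcg/hr ÷ 19033.9 mcg/mL = 1.658381 mL/hr
Volume infused so far = 1.658381 mL/hr × 24.6 hr = 40.79617 mL
Volume remaining = 59 − 40.79617 = 18.20383 mL
New rate:
Dose = 7.9 mcg/kg/min × 87.68182 kg = 692.6864 mcg/min
692.6864 mcg/min × 60 min/hr = 41561.18 mcg/hr
Rate = 41561.18 mcg/hr ÷ 19033.9 mcg/mL = 2.183535 mL/hr
Time remaining = 18.20383 mL ÷ 2.183535 mL/hr = 8.336862 hr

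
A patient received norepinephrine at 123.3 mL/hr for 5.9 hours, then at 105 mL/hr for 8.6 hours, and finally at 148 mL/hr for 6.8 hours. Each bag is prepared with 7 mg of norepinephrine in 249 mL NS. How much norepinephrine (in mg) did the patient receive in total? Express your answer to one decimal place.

Concentration = 7 mg ÷ 249 mL = 0.02811245 mg/mL
Stage 1: 123.3 mL/hr × 5.9 hr = 727.47 mL → 727.47 mL × 0.02811245 mg/mL = 20.45096 mg
Stage 2: 105 mL/hr × 8.6 hr = 903 mL → 903 mL × 0.02811245 mg/mL = 25.38554 mg
Stage 3: 148 mL/hr × 6.8 hr = 1006.4 mL → 1006.4 mL × 0.02811245 mg/mL = 28.29237 mg
Total = 20.45096 + 25.38554 + 28.29237 = 74.12888 mg

74.1 mg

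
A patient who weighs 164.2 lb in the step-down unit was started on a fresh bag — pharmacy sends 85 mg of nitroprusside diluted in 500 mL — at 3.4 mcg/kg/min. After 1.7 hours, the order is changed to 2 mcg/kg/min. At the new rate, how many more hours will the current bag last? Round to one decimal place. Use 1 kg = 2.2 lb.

6.6 hours

Initial rate:
Weight = 164.2 lb ÷ 2.2 lb/kg = 74.63636 kg
Dose = 3.4 mcg/kg/min × 74.63636 kg = 253.7636 mcg/min
253.7636 mcg/min × 60 min/hr = 15225.82 mcg/hr
Concentration = 85 mg ÷ 500 mL = 0.17 mg/mL = 170 mcg/mL
Rate = 15225.82 mcg/hr ÷ 170 mcg/mL = 89.56364 mL/hr
Volume infused so far = 89.56364 mL/hr × 1.7 hr = 152.2582 mL
Volume remaining = 500 − 152.2582 = 347.7418 mL
New rate:
Dose = 2 mcg/kg/min × 74.63636 kg = 149.2727 mcg/min
149.2727 mcg/min × 60 min/hr = 8956.364 mcg/hr
Rate = 8956.364 mcg/hr ÷ 170 mcg/mL = 52.68449 mL/hr
Time remaining = 347.7418 mL ÷ 52.68449 mL/hr = 6.600459 hr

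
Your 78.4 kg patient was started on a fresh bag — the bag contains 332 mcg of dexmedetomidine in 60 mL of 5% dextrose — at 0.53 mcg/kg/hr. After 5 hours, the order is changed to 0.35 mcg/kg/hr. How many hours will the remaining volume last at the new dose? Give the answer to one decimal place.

Initial rate:
Dose = 0.53 mcg/kg/hr × 78.4 kg = 41.552 mcg/hr
Concentration = 332 mcg ÷ 60 mL = 5.533333 mcg/mL
Rate = 41.552 mcg/hr ÷ 5.533333 mcg/mL = 7.509398 mL/hr
Volume infused so far = 7.509398 mL/hr × 5 hr = 37.54699 mL
Volume remaining = 60 − 37.54699 = 22.45301 mL
New rate:
Dose = 0.35 mcg/kg/hr × 78.4 kg = 27.44 mcg/hr
Rate = 27.44 mcg/hr ÷ 5.533333 mcg/mL = 4.959036 mL/hr
Time remaining = 22.45301 mL ÷ 4.959036 mL/hr = 4.527697 hr

4.5 hours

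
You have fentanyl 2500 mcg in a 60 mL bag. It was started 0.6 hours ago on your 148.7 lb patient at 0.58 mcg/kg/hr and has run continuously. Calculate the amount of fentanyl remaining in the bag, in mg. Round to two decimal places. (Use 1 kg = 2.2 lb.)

Weight = 148.7 lb ÷ 2.2 lb/kg = 67.59091 kg
Dose = 0.58 mcg/kg/hr × 67.59091 kg = 39.20273 mcg/hr
Concentration = 2500 mcg ÷ 60 mL = 41.66667 mcg/mL
Rate = 39.20273 mcg/hr ÷ 41.66667 mcg/mL = 0.9408655 mL/hr
Volume infused = 0.9408655 mL/hr × 0.6 hr = 0.5645193 mL
Volume remaining = 60 − 0.5645193 = 59.43548 mL
Drug remaining = 59.43548 mL × 41.66667 mcg/mL = 2476.478 mcg = 2.476478 mg

2.48 mg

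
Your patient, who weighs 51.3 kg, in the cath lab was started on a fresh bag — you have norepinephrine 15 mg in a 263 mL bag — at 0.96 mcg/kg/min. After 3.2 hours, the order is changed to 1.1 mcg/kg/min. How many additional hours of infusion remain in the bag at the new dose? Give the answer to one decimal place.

Initial rate:
Dose = 0.96 mcg/kg/min × 51.3 kg = 49.248 mcg/min
49.248 mcg/min × 60 min/hr = 2954.88 mcg/hr
Concentration = 15 mg ÷ 263 mL = 0.05703422 mg/mL = 57.03422 mcg/mL
Rate = 2954.88 mcg/hr ÷ 57.03422 mcg/mL = 51.8089 mL/hr
Volume infused so far = 51.8089 mL/hr × 3.2 hr = 165.7885 mL
Volume remaining = 263 − 165.7885 = 97.21153 mL
New rate:
Dose = 1.1 mcg/kg/min × 51.3 kg = 56.43 mcg/min
56.43 mcg/min × 60 min/hr = 3385.8 mcg/hr
Rate = 3385.8 mcg/hr ÷ 57.03422 mcg/mL = 59.36436 mL/hr
Time remaining = 97.21153 mL ÷ 59.36436 mL/hr = 1.63754 hr

1.6 hours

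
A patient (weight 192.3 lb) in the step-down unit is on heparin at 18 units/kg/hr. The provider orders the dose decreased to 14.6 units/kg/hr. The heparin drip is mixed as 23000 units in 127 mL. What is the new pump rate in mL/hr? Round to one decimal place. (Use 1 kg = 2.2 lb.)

7.0 mL/hr

Weight = 192.3 lb ÷ 2.2 lb/kg = 87.40909 kg
Dose = 14.6 units/kg/hr × 87.40909 kg = 1276.173 units/hr
Concentration = 23000 units ÷ 127 mL = 181.1024 units/mL
Rate = 1276.173 units/hr ÷ 181.1024 units/mL = 7.046693 mL/hr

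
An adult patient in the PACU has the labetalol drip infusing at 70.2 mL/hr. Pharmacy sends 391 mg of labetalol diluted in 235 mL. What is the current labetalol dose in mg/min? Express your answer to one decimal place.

1.9 mg/min

Concentration = 391 mg ÷ 235 mL = 1.66383 mg/mL
Drug rate = 70.2 mL/hr × 1.66383 mg/mL = 116.8009 mg/hr
116.8009 mg/hr ÷ 60 min/hr = 1.946681 mg/min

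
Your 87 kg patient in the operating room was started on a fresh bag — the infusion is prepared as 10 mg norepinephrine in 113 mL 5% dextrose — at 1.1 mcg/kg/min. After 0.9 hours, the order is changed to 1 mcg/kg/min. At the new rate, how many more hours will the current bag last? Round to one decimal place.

0.9 hours

Initial rate:
Dose = 1.1 mcg/kg/min × 87 kg = 95.7 mcg/min
95.7 mcg/min × 60 min/hr = 5742 mcg/hr
Concentration = 10 mg ÷ 113 mL = 0.08849558 mg/mL = 88.49558 mcg/mL
Rate = 5742 mcg/hr ÷ 88.49558 mcg/mL = 64.8846 mL/hr
Volume infused so far = 64.8846 mL/hr × 0.9 hr = 58.39614 mL
Volume remaining = 113 − 58.39614 = 54.60386 mL
New rate:
Dose = 1 mcg/kg/min × 87 kg = 87 mcg/min
87 mcg/min × 60 min/hr = 5220 mcg/hr
Rate = 5220 mcg/hr ÷ 88.49558 mcg/mL = 58.986 mL/hr
Time remaining = 54.60386 mL ÷ 58.986 mL/hr = 0.9257088 hr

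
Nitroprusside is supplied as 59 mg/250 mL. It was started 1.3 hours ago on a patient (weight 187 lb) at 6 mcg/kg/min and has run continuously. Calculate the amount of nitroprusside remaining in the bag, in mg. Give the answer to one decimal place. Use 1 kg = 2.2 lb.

19.2 mg

Weight = 187 lb ÷ 2.2 lb/kg = 85 kg
Dose = 6 mcg/kg/min × 85 kg = 510 mcg/min
510 mcg/min × 60 min/hr = 30600 mcg/hr
Concentration = 59 mg ÷ 250 mL = 0.236 mg/mL = 236 mcg/mL
Rate = 30600 mcg/hr ÷ 236 mcg/mL = 129.661 mL/hr
Volume infused = 129.661 mL/hr × 1.3 hr = 168.5593 mL
Volume remaining = 250 − 168.5593 = 81.44068 mL
Drug remaining = 81.44068 mL × 236 mcg/mL = 19220 mcg = 19.22 mg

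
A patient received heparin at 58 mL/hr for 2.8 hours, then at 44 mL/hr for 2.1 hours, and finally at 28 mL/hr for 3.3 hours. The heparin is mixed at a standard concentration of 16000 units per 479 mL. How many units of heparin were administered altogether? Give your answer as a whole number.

11597 units

Concentration = 16000 units ÷ 479 mL = 33.40292 units/mL
Stage 1: 58 mL/hr × 2.8 hr = 162.4 mL → 162.4 mL × 33.40292 units/mL = 5424.635 units
Stage 2: 44 mL/hr × 2.1 hr = 92.4 mL → 92.4 mL × 33.40292 units/mL = 3086.43 units
Stage 3: 28 mL/hr × 3.3 hr = 92.4 mL → 92.4 mL × 33.40292 units/mL = 3086.43 units
Total = 5424.635 + 3086.43 + 3086.43 = 11597.49 units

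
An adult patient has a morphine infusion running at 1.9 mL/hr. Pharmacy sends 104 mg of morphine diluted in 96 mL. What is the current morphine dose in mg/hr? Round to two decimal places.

2.06 mg/hr

Concentration = 104 mg ÷ 96 mL = 1.083333 mg/mL
Drug rate = 1.9 mL/hr × 1.083333 mg/mL = 2.058333 mg/hr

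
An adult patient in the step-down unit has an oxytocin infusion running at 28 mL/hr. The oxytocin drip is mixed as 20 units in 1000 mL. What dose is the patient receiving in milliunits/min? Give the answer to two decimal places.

Concentration = 20 units ÷ 1000 mL = 0.02 units/mL = 20 milliunits/mL
Drug rate = 28 mL/hr × 20 milliunits/mL = 560 milliunits/hr
560 milliunits/hr ÷ 60 min/hr = 9.333333 milliunits/min

9.33 milliunits/min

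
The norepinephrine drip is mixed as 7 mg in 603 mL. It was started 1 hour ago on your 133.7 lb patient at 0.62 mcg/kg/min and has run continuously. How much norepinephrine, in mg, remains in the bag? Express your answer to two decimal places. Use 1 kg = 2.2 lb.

4.74 mg

Weight = 133.7 lb ÷ 2.2 lb/kg = 60.77273 kg
Dose = 0.62 mcg/kg/min × 60.77273 kg = 37.67909 mcg/min
37.67909 mcg/min × 60 min/hr = 2260.745 mcg/hr
Concentration = 7 mg ÷ 603 mL = 0.01160862 mg/mL = 11.60862 mcg/mL
Rate = 2260.745 mcg/hr ÷ 11.60862 mcg/mL = 194.7471 mL/hr
Volume infused = 194.7471 mL/hr × 1 hr = 194.7471 mL
Volume remaining = 603 − 194.7471 = 408.2529 mL
Drug remaining = 408.2529 mL × 11.60862 mcg/mL = 4739.255 mcg = 4.739255 mg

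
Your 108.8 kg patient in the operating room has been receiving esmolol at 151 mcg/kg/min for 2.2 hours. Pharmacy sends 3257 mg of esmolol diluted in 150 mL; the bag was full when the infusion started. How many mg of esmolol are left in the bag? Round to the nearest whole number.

1088 mg

Dose = 151 mcg/kg/min × 108.8 kg = 16428.8 mcg/min
16428.8 mcg/min × 60 min/hr = 985728 mcg/hr
Concentration = 3257 mg ÷ 150 mL = 21.71333 mg/mL = 21713.33 mcg/mL
Rate = 985728 mcg/hr ÷ 21713.33 mcg/mL = 45.39736 mL/hr
Volume infused = 45.39736 mL/hr × 2.2 hr = 99.87419 mL
Volume remaining = 150 − 99.87419 = 50.12581 mL
Drug remaining = 50.12581 mL × 21713.33 mcg/mL = 1088398 mcg = 1088.398 mg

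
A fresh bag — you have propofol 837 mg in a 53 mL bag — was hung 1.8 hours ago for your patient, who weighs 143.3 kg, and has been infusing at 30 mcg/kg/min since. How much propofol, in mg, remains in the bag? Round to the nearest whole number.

373 mg

Dose = 30 mcg/kg/min × 143.3 kg = 4299 mcg/min
4299 mcg/min × 60 min/hr = 257940 mcg/hr
Concentration = 837 mg ÷ 53 mL = 15.79245 mg/mL = 15792.45 mcg/mL
Rate = 257940 mcg/hr ÷ 15792.45 mcg/mL = 16.33312 mL/hr
Volume infused = 16.33312 mL/hr × 1.8 hr = 29.39961 mL
Volume remaining = 53 − 29.39961 = 23.60039 mL
Drug remaining = 23.60039 mL × 15792.45 mcg/mL = 372708 mcg = 372.708 mg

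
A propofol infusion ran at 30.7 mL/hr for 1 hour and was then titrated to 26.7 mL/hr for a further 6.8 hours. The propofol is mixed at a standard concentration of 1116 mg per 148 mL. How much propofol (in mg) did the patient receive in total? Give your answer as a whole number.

Concentration = 1116 mg ÷ 148 mL = 7.540541 mg/mL
Stage 1: 30.7 mL/hr × 1 hr = 30.7 mL → 30.7 mL × 7.540541 mg/mL = 231.4946 mg
Stage 2: 26.7 mL/hr × 6.8 hr = 181.56 mL → 181.56 mL × 7.540541 mg/mL = 1369.061 mg
Total = 231.4946 + 1369.061 = 1600.555 mg

1601 mg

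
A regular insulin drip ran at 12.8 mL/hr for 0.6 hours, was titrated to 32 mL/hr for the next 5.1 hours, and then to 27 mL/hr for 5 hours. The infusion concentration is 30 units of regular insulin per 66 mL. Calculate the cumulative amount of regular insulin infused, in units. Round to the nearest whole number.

Concentration = 30 units ÷ 66 mL = 0.4545455 units/mL
Stage 1: 12.8 mL/hr × 0.6 hr = 7.68 mL → 7.68 mL × 0.4545455 units/mL = 3.490909 units
Stage 2: 32 mL/hr × 5.1 hr = 163.2 mL → 163.2 mL × 0.4545455 units/mL = 74.18182 units
Stage 3: 27 mL/hr × 5 hr = 135 mL → 135 mL × 0.4545455 units/mL = 61.36364 units
Total = 3.490909 + 74.18182 + 61.36364 = 139.0364 units

139 units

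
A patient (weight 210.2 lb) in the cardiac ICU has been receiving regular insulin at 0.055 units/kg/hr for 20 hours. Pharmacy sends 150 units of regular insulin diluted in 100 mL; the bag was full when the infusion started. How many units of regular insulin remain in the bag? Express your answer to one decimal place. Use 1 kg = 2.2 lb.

44.9 units

Weight = 210.2 lb ÷ 2.2 lb/kg = 95.54545 kg
Dose = 0.055 units/kg/hr × 95.54545 kg = 5.255 units/hr
Concentration = 150 units ÷ 100 mL = 1.5 units/mL
Rate = 5.255 units/hr ÷ 1.5 units/mL = 3.503333 mL/hr
Volume infused = 3.503333 mL/hr × 20 hr = 70.06667 mL
Volume remaining = 100 − 70.06667 = 29.93333 mL
Drug remaining = 29.93333 mL × 1.5 units/mL = 44.9 units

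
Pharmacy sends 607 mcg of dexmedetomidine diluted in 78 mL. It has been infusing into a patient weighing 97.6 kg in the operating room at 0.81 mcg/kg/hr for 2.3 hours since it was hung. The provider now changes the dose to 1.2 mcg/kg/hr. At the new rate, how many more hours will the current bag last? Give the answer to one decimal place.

Initial rate:
Dose = 0.81 mcg/kg/hr × 97.6 kg = 79.056 mcg/hr
Concentration = 607 mcg ÷ 78 mL = 7.782051 mcg/mL
Rate = 79.056 mcg/hr ÷ 7.782051 mcg/mL = 10.15876 mL/hr
Volume infused so far = 10.15876 mL/hr × 2.3 hr = 23.36515 mL
Volume remaining = 78 − 23.36515 = 54.63485 mL
New rate:
Dose = 1.2 mcg/kg/hr × 97.6 kg = 117.12 mcg/hr
Rate = 117.12 mcg/hr ÷ 7.782051 mcg/mL = 15.05002 mL/hr
Time remaining = 54.63485 mL ÷ 15.05002 mL/hr = 3.630219 hr

3.6 hours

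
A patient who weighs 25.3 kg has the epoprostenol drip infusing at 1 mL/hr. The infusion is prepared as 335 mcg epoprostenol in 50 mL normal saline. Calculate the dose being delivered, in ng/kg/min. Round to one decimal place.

Concentration = 335 mcg ÷ 50 mL = 6.7 mcg/mL = 6700 ng/mL
Drug rate = 1 mL/hr × 6700 ng/mL = 6700 ng/hr
6700 ng/hr ÷ 60 min/hr = 111.6667 ng/min
111.6667 ng/min ÷ 25.3 kg = 4.413702 ng/kg/min

4.4 ng/kg/min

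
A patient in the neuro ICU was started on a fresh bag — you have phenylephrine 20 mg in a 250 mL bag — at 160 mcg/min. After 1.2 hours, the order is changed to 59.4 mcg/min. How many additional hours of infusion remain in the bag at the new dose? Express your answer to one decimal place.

2.4 hours

Initial rate:
160 mcg/min × 60 min/hr = 9600 mcg/hr
Concentration = 20 mg ÷ 250 mL = 0.08 mg/mL = 80 mcg/mL
Rate = 9600 mcg/hr ÷ 80 mcg/mL = 120 mL/hr
Volume infused so far = 120 mL/hr × 1.2 hr = 144 mL
Volume remaining = 250 − 144 = 106 mL
New rate:
59.4 mcg/min × 60 min/hr = 3564 mcg/hr
Rate = 3564 mcg/hr ÷ 80 mcg/mL = 44.55 mL/hr
Time remaining = 106 mL ÷ 44.55 mL/hr = 2.379349 hr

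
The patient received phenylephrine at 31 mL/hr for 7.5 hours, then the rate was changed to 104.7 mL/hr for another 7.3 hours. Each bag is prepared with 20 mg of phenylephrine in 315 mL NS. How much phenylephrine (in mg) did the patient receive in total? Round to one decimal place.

Concentration = 20 mg ÷ 315 mL = 0.06349206 mg/mL
Stage 1: 31 mL/hr × 7.5 hr = 232.5 mL → 232.5 mL × 0.06349206 mg/mL = 14.7619 mg
Stage 2: 104.7 mL/hr × 7.3 hr = 764.31 mL → 764.31 mL × 0.06349206 mg/mL = 48.52762 mg
Total = 14.7619 + 48.52762 = 63.28952 mg

63.3 mg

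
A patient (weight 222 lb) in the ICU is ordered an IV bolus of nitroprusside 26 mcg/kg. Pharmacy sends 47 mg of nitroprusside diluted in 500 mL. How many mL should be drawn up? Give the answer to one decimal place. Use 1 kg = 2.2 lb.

27.9 mL

Weight = 222 lb ÷ 2.2 lb/kg = 100.9091 kg
Dose = 26 mcg/kg × 100.9091 kg = 2623.636 mcg
Concentration = 47 mg ÷ 500 mL = 0.094 mg/mL = 94 mcg/mL
Volume = 2623.636 mcg ÷ 94 mcg/mL = 27.91103 mL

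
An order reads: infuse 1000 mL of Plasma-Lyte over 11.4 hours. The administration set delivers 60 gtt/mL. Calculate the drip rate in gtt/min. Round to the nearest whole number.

88 gtt/min

1000 mL ÷ (11.4 hr × 60 = 684 min) = 1.461988 mL/min
1.461988 mL/min × 60 gtt/mL = 87.7193 gtt/min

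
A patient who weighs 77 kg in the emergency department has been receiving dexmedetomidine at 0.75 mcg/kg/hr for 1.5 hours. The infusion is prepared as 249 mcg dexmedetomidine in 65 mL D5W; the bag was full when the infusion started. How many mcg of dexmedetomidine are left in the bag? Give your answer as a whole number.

162 mcg

Dose = 0.75 mcg/kg/hr × 77 kg = 57.75 mcg/hr
Concentration = 249 mcg ÷ 65 mL = 3.830769 mcg/mL
Rate = 57.75 mcg/hr ÷ 3.830769 mcg/mL = 15.0753 mL/hr
Volume infused = 15.0753 mL/hr × 1.5 hr = 22.61295 mL
Volume remaining = 65 − 22.61295 = 42.38705 mL
Drug remaining = 42.38705 mL × 3.830769 mcg/mL = 162.375 mcg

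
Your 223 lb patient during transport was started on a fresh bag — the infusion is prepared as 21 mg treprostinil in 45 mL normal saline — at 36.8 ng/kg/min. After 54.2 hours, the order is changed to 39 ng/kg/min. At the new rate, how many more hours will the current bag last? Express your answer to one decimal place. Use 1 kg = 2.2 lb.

37.4 hours

Initial rate:
Weight = 223 lb ÷ 2.2 lb/kg = 101.3636 kg
Dose = 36.8 ng/kg/min × 101.3636 kg = 3730.182 ng/min
3730.182 ng/min × 60 min/hr = 223810.9 ng/hr
Concentration = 21 mg ÷ 45 mL = 0.4666667 mg/mL = 466666.7 ng/mL
Rate = 223810.9 ng/hr ÷ 466666.7 ng/mL = 0.4795948 mL/hr
Volume infused so far = 0.4795948 mL/hr × 54.2 hr = 25.99404 mL
Volume remaining = 45 − 25.99404 = 19.00596 mL
New rate:
Dose = 39 ng/kg/min × 101.3636 kg = 3953.182 ng/min
3953.182 ng/min × 60 min/hr = 237190.9 ng/hr
Rate = 237190.9 ng/hr ÷ 466666.7 ng/mL = 0.5082662 mL/hr
Time remaining = 19.00596 mL ÷ 0.5082662 mL/hr = 37.39371 hr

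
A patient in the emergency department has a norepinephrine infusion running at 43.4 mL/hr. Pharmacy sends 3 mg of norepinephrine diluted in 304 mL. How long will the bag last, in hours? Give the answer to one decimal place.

7.0 hours

Duration = 304 mL ÷ 43.4 mL/hr = 7.004608 hr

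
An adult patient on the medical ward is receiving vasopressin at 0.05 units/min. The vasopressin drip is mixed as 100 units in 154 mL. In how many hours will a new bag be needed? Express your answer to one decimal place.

33.3 hours

0.05 units/min × 60 min/hr = 3 units/hr
Concentration = 100 units ÷ 154 mL = 0.6493506 units/mL
Rate = 3 units/hr ÷ 0.6493506 units/mL = 4.62 mL/hr
Duration = 154 mL ÷ 4.62 mL/hr = 33.33333 hr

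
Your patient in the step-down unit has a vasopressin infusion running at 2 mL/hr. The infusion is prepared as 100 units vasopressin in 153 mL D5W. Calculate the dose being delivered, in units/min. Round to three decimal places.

0.022 units/min

Concentration = 100 units ÷ 153 mL = 0.6535948 units/mL
Drug rate = 2 mL/hr × 0.6535948 units/mL = 1.30719 units/hr
1.30719 units/hr ÷ 60 min/hr = 0.02178649 units/min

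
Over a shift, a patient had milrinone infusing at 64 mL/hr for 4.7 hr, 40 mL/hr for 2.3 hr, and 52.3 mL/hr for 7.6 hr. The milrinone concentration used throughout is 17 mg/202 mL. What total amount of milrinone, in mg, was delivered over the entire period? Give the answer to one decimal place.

Concentration = 17 mg ÷ 202 mL = 0.08415842 mg/mL
Stage 1: 64 mL/hr × 4.7 hr = 300.8 mL → 300.8 mL × 0.08415842 mg/mL = 25.31485 mg
Stage 2: 40 mL/hr × 2.3 hr = 92 mL → 92 mL × 0.08415842 mg/mL = 7.742574 mg
Stage 3: 52.3 mL/hr × 7.6 hr = 397.48 mL → 397.48 mL × 0.08415842 mg/mL = 33.45129 mg
Total = 25.31485 + 7.742574 + 33.45129 = 66.50871 mg

66.5 mg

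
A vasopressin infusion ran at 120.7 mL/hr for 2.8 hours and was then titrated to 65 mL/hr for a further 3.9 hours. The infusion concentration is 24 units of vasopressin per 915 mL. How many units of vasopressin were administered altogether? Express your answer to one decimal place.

15.5 units

Concentration = 24 units ÷ 915 mL = 0.02622951 units/mL
Stage 1: 120.7 mL/hr × 2.8 hr = 337.96 mL → 337.96 mL × 0.02622951 units/mL = 8.864525 units
Stage 2: 65 mL/hr × 3.9 hr = 253.5 mL → 253.5 mL × 0.02622951 units/mL = 6.64918 units
Total = 8.864525 + 6.64918 = 15.5137 units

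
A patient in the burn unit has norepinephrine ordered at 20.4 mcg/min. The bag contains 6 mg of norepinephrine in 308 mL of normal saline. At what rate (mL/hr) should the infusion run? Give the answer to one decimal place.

62.8 mL/hr

20.4 mcg/min × 60 min/hr = 1224 mcg/hr
Concentration = 6 mg ÷ 308 mL = 0.01948052 mg/mL = 19.48052 mcg/mL
Rate = 1224 mcg/hr ÷ 19.48052 mcg/mL = 62.832 mL/hr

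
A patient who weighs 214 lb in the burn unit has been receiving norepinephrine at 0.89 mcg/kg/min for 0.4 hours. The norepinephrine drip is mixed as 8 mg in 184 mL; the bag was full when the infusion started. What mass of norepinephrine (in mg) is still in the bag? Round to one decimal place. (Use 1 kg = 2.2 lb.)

5.9 mg

Weight = 214 lb ÷ 2.2 lb/kg = 97.27273 kg
Dose = 0.89 mcg/kg/min × 97.27273 kg = 86.57273 mcg/min
86.57273 mcg/min × 60 min/hr = 5194.364 mcg/hr
Concentration = 8 mg ÷ 184 mL = 0.04347826 mg/mL = 43.47826 mcg/mL
Rate = 5194.364 mcg/hr ÷ 43.47826 mcg/mL = 119.4704 mL/hr
Volume infused = 119.4704 mL/hr × 0.4 hr = 47.78815 mL
Volume remaining = 184 − 47.78815 = 136.2119 mL
Drug remaining = 136.2119 mL × 43.47826 mcg/mL = 5922.255 mcg = 5.922255 mg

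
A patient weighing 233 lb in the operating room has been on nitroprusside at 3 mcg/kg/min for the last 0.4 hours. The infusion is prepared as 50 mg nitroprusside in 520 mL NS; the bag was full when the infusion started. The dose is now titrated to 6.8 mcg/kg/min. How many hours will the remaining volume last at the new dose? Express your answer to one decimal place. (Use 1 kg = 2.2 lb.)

Initial rate:
Weight = 233 lb ÷ 2.2 lb/kg = 105.9091 kg
Dose = 3 mcg/kg/min × 105.9091 kg = 317.7273 mcg/min
317.7273 mcg/min × 60 min/hr = 19063.64 mcg/hr
Concentration = 50 mg ÷ 520 mL = 0.09615385 mg/mL = 96.15385 mcg/mL
Rate = 19063.64 mcg/hr ÷ 96.15385 mcg/mL = 198.2618 mL/hr
Volume infused so far = 198.2618 mL/hr × 0.4 hr = 79.30473 mL
Volume remaining = 520 − 79.30473 = 440.6953 mL
New rate:
Dose = 6.8 mcg/kg/min × 105.9091 kg = 720.1818 mcg/min
720.1818 mcg/min × 60 min/hr = 43210.91 mcg/hr
Rate = 43210.91 mcg/hr ÷ 96.15385 mcg/mL = 449.3935 mL/hr
Time remaining = 440.6953 mL ÷ 449.3935 mL/hr = 0.9806446 hr

1.0 hours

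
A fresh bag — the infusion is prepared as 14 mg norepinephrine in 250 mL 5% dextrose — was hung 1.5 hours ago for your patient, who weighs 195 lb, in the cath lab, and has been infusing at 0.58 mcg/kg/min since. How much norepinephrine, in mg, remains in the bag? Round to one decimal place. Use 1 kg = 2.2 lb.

9.4 mg

Weight = 195 lb ÷ 2.2 lb/kg = 88.63636 kg
Dose = 0.58 mcg/kg/min × 88.63636 kg = 51.40909 mcg/min
51.40909 mcg/min × 60 min/hr = 3084.545 mcg/hr
Concentration = 14 mg ÷ 250 mL = 0.056 mg/mL = 56 mcg/mL
Rate = 3084.545 mcg/hr ÷ 56 mcg/mL = 55.08117 mL/hr
Volume infused = 55.08117 mL/hr × 1.5 hr = 82.62175 mL
Volume remaining = 250 − 82.62175 = 167.3782 mL
Drug remaining = 167.3782 mL × 56 mcg/mL = 9373.182 mcg = 9.373182 mg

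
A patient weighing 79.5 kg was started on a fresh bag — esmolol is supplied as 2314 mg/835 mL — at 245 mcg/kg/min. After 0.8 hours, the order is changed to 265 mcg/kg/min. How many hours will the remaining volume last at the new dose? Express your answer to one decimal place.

1.1 hours

Initial rate:
Dose = 245 mcg/kg/min × 79.5 kg = 19477.5 mcg/min
19477.5 mcg/min × 60 min/hr = 1168650 mcg/hr
Concentration = 2314 mg ÷ 835 mL = 2.771257 mg/mL = 2771.257 mcg/mL
Rate = 1168650 mcg/hr ÷ 2771.257 mcg/mL = 421.7039 mL/hr
Volume infused so far = 421.7039 mL/hr × 0.8 hr = 337.3631 mL
Volume remaining = 835 − 337.3631 = 497.6369 mL
New rate:
Dose = 265 mcg/kg/min × 79.5 kg = 21067.5 mcg/min
21067.5 mcg/min × 60 min/hr = 1264050 mcg/hr
Rate = 1264050 mcg/hr ÷ 2771.257 mcg/mL = 456.1287 mL/hr
Time remaining = 497.6369 mL ÷ 456.1287 mL/hr = 1.091001 hr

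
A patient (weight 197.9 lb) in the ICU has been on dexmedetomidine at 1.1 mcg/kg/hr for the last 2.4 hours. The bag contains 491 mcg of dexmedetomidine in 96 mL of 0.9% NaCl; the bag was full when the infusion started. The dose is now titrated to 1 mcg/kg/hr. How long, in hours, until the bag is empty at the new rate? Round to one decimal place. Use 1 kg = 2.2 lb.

2.8 hours

Initial rate:
Weight = 197.9 lb ÷ 2.2 lb/kg = 89.95455 kg
Dose = 1.1 mcg/kg/hr × 89.95455 kg = 98.95 mcg/hr
Concentration = 491 mcg ÷ 96 mL = 5.114583 mcg/mL
Rate = 98.95 mcg/hr ÷ 5.114583 mcg/mL = 19.34664 mL/hr
Volume infused so far = 19.34664 mL/hr × 2.4 hr = 46.43193 mL
Volume remaining = 96 − 46.43193 = 49.56807 mL
New rate:
Dose = 1 mcg/kg/hr × 89.95455 kg = 89.95455 mcg/hr
Rate = 89.95455 mcg/hr ÷ 5.114583 mcg/mL = 17.58785 mL/hr
Time remaining = 49.56807 mL ÷ 17.58785 mL/hr = 2.818312 hr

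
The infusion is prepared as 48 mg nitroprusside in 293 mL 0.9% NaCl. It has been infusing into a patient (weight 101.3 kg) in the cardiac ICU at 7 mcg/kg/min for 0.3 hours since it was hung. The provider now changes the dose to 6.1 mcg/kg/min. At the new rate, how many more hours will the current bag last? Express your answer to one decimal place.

1.0 hours

Initial rate:
Dose = 7 mcg/kg/min × 101.3 kg = 709.1 mcg/min
709.1 mcg/min × 60 min/hr = 42546 mcg/hr
Concentration = 48 mg ÷ 293 mL = 0.1638225 mg/mL = 163.8225 mcg/mL
Rate = 42546 mcg/hr ÷ 163.8225 mcg/mL = 259.7079 mL/hr
Volume infused so far = 259.7079 mL/hr × 0.3 hr = 77.91236 mL
Volume remaining = 293 − 77.91236 = 215.0876 mL
New rate:
Dose = 6.1 mcg/kg/min × 101.3 kg = 617.93 mcg/min
617.93 mcg/min × 60 min/hr = 37075.8 mcg/hr
Rate = 37075.8 mcg/hr ÷ 163.8225 mcg/mL = 226.3169 mL/hr
Time remaining = 215.0876 mL ÷ 226.3169 mL/hr = 0.9503827 hr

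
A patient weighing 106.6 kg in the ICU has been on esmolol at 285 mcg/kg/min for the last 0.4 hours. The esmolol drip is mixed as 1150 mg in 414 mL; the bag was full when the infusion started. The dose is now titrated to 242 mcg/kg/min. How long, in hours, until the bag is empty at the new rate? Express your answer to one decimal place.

Initial rate:
Dose = 285 mcg/kg/min × 106.6 kg = 30381 mcg/min
30381 mcg/min × 60 min/hr = 1822860 mcg/hr
Concentration = 1150 mg ÷ 414 mL = 2.777778 mg/mL = 2777.778 mcg/mL
Rate = 1822860 mcg/hr ÷ 2777.778 mcg/mL = 656.2296 mL/hr
Volume infused so far = 656.2296 mL/hr × 0.4 hr = 262.4918 mL
Volume remaining = 414 − 262.4918 = 151.5082 mL
New rate:
Dose = 242 mcg/kg/min × 106.6 kg = 25797.2 mcg/min
25797.2 mcg/min × 60 min/hr = 1547832 mcg/hr
Rate = 1547832 mcg/hr ÷ 2777.778 mcg/mL = 557.2195 mL/hr
Time remaining = 151.5082 mL ÷ 557.2195 mL/hr = 0.2719003 hr

0.3 hours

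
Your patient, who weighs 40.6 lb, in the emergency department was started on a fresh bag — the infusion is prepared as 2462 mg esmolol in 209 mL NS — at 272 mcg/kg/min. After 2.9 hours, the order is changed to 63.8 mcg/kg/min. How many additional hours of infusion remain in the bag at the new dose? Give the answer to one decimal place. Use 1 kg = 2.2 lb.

22.5 hours

Initial rate:
Weight = 40.6 lb ÷ 2.2 lb/kg = 18.45455 kg
Dose = 272 mcg/kg/min × 18.45455 kg = 5019.636 mcg/min
5019.636 mcg/min × 60 min/hr = 301178.2 mcg/hr
Concentration = 2462 mg ÷ 209 mL = 11.7799 mg/mL = 11779.9 mcg/mL
Rate = 301178.2 mcg/hr ÷ 11779.9 mcg/mL = 25.56712 mL/hr
Volume infused so far = 25.56712 mL/hr × 2.9 hr = 74.14464 mL
Volume remaining = 209 − 74.14464 = 134.8554 mL
New rate:
Dose = 63.8 mcg/kg/min × 18.45455 kg = 1177.4 mcg/min
1177.4 mcg/min × 60 min/hr = 70644 mcg/hr
Rate = 70644 mcg/hr ÷ 11779.9 mcg/mL = 5.996993 mL/hr
Time remaining = 134.8554 mL ÷ 5.996993 mL/hr = 22.48716 hr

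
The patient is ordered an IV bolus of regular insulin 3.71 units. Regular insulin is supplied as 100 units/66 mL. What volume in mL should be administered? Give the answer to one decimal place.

Concentration = 100 units ÷ 66 mL = 1.515152 units/mL
Volume = 3.71 units ÷ 1.515152 units/mL = 2.4486 mL

2.4 mL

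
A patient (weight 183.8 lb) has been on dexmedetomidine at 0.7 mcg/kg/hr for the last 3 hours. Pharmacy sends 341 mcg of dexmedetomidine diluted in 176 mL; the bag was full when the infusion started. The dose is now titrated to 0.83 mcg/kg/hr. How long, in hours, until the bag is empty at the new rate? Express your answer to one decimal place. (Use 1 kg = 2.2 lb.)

2.4 hours

Initial rate:
Weight = 183.8 lb ÷ 2.2 lb/kg = 83.54545 kg
Dose = 0.7 mcg/kg/hr × 83.54545 kg = 58.48182 mcg/hr
Concentration = 341 mcg ÷ 176 mL = 1.9375 mcg/mL
Rate = 58.48182 mcg/hr ÷ 1.9375 mcg/mL = 30.18416 mL/hr
Volume infused so far = 30.18416 mL/hr × 3 hr = 90.55249 mL
Volume remaining = 176 − 90.55249 = 85.44751 mL
New rate:
Dose = 0.83 mcg/kg/hr × 83.54545 kg = 69.34273 mcg/hr
Rate = 69.34273 mcg/hr ÷ 1.9375 mcg/mL = 35.78979 mL/hr
Time remaining = 85.44751 mL ÷ 35.78979 mL/hr = 2.387482 hr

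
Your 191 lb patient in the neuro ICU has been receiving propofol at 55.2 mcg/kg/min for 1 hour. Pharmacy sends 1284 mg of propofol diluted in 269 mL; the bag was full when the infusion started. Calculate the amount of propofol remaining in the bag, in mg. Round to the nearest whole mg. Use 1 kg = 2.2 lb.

996 mg

Weight = 191 lb ÷ 2.2 lb/kg = 86.81818 kg
Dose = 55.2 mcg/kg/min × 86.81818 kg = 4792.364 mcg/min
4792.364 mcg/min × 60 min/hr = 287541.8 mcg/hr
Concentration = 1284 mg ÷ 269 mL = 4.773234 mg/mL = 4773.234 mcg/mL
Rate = 287541.8 mcg/hr ÷ 4773.234 mcg/mL = 60.24046 mL/hr
Volume infused = 60.24046 mL/hr × 1 hr = 60.24046 mL
Volume remaining = 269 − 60.24046 = 208.7595 mL
Drug remaining = 208.7595 mL × 4773.234 mcg/mL = 996458.2 mcg = 996.4582 mg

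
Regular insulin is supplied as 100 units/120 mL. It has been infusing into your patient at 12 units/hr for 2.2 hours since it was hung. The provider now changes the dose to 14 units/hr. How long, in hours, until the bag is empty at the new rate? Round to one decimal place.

Initial rate:
Concentration = 100 units ÷ 120 mL = 0.8333333 units/mL
Rate = 12 units/hr ÷ 0.8333333 units/mL = 14.4 mL/hr
Volume infused so far = 14.4 mL/hr × 2.2 hr = 31.68 mL
Volume remaining = 120 − 31.68 = 88.32 mL
New rate:
Rate = 14 units/hr ÷ 0.8333333 units/mL = 16.8 mL/hr
Time remaining = 88.32 mL ÷ 16.8 mL/hr = 5.257143 hr

5.3 hours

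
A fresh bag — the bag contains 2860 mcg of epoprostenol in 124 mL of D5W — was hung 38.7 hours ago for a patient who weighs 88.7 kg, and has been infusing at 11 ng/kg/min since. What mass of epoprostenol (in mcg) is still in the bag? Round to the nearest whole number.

Dose = 11 ng/kg/min × 88.7 kg = 975.7 ng/min
975.7 ng/min × 60 min/hr = 58542 ng/hr
Concentration = 2860 mcg ÷ 124 mL = 23.06452 mcg/mL = 23064.52 ng/mL
Rate = 58542 ng/hr ÷ 23064.52 ng/mL = 2.538185 mL/hr
Volume infused = 2.538185 mL/hr × 38.7 hr = 98.22774 mL
Volume remaining = 124 − 98.22774 = 25.77226 mL
Drug remaining = 25.77226 mL × 23064.52 ng/mL = 594424.6 ng = 594.4246 mcg

594 mcg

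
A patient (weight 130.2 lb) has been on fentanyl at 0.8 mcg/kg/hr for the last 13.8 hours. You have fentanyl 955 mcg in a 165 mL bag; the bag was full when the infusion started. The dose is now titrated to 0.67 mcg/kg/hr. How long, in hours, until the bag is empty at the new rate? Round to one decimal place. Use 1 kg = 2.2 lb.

Initial rate:
Weight = 130.2 lb ÷ 2.2 lb/kg = 59.18182 kg
Dose = 0.8 mcg/kg/hr × 59.18182 kg = 47.34545 mcg/hr
Concentration = 955 mcg ÷ 165 mL = 5.787879 mcg/mL
Rate = 47.34545 mcg/hr ÷ 5.787879 mcg/mL = 8.180105 mL/hr
Volume infused so far = 8.180105 mL/hr × 13.8 hr = 112.8854 mL
Volume remaining = 165 − 112.8854 = 52.11455 mL
New rate:
Dose = 0.67 mcg/kg/hr × 59.18182 kg = 39.65182 mcg/hr
Rate = 39.65182 mcg/hr ÷ 5.787879 mcg/mL = 6.850838 mL/hr
Time remaining = 52.11455 mL ÷ 6.850838 mL/hr = 7.607034 hr

7.6 hours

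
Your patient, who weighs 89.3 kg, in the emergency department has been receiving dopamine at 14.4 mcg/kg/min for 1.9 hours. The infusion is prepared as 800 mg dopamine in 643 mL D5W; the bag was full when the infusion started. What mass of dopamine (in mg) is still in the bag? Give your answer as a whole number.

Dose = 14.4 mcg/kg/min × 89.3 kg = 1285.92 mcg/min
1285.92 mcg/min × 60 min/hr = 77155.2 mcg/hr
Concentration = 800 mg ÷ 643 mL = 1.244168 mg/mL = 1244.168 mcg/mL
Rate = 77155.2 mcg/hr ÷ 1244.168 mcg/mL = 62.01349 mL/hr
Volume infused = 62.01349 mL/hr × 1.9 hr = 117.8256 mL
Volume remaining = 643 − 117.8256 = 525.1744 mL
Drug remaining = 525.1744 mL × 1244.168 mcg/mL = 653405.1 mcg = 653.4051 mg

653 mg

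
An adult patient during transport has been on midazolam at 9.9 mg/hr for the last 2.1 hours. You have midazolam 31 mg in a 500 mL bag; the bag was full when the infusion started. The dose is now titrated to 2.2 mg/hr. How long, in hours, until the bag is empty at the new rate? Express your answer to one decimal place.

4.6 hours

Initial rate:
Concentration = 31 mg ÷ 500 mL = 0.062 mg/mL
Rate = 9.9 mg/hr ÷ 0.062 mg/mL = 159.6774 mL/hr
Volume infused so far = 159.6774 mL/hr × 2.1 hr = 335.3226 mL
Volume remaining = 500 − 335.3226 = 164.6774 mL
New rate:
Rate = 2.2 mg/hr ÷ 0.062 mg/mL = 35.48387 mL/hr
Time remaining = 164.6774 mL ÷ 35.48387 mL/hr = 4.640909 hr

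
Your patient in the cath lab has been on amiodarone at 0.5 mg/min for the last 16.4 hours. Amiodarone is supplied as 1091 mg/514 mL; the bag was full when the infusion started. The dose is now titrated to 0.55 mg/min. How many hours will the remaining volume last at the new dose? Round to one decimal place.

Initial rate:
0.5 mg/min × 60 min/hr = 30 mg/hr
Concentration = 1091 mg ÷ 514 mL = 2.122568 mg/mL
Rate = 30 mg/hr ÷ 2.122568 mg/mL = 14.13382 mL/hr
Volume infused so far = 14.13382 mL/hr × 16.4 hr = 231.7947 mL
Volume remaining = 514 − 231.7947 = 282.2053 mL
New rate:
0.55 mg/min × 60 min/hr = 33 mg/hr
Rate = 33 mg/hr ÷ 2.122568 mg/mL = 15.5472 mL/hr
Time remaining = 282.2053 mL ÷ 15.5472 mL/hr = 18.15152 hr

18.2 hours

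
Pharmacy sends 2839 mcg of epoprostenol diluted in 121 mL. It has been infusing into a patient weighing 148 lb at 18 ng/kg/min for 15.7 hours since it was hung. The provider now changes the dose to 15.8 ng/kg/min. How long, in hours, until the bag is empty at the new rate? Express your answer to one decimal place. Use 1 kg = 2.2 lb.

Initial rate:
Weight = 148 lb ÷ 2.2 lb/kg = 67.27273 kg
Dose = 18 ng/kg/min × 67.27273 kg = 1210.909 ng/min
1210.909 ng/min × 60 min/hr = 72654.55 ng/hr
Concentration = 2839 mcg ÷ 121 mL = 23.46281 mcg/mL = 23462.81 ng/mL
Rate = 72654.55 ng/hr ÷ 23462.81 ng/mL = 3.096583 mL/hr
Volume infused so far = 3.096583 mL/hr × 15.7 hr = 48.61636 mL
Volume remaining = 121 − 48.61636 = 72.38364 mL
New rate:
Dose = 15.8 ng/kg/min × 67.27273 kg = 1062.909 ng/min
1062.909 ng/min × 60 min/hr = 63774.55 ng/hr
Rate = 63774.55 ng/hr ÷ 23462.81 ng/mL = 2.718112 mL/hr
Time remaining = 72.38364 mL ÷ 2.718112 mL/hr = 26.63012 hr

26.6 hours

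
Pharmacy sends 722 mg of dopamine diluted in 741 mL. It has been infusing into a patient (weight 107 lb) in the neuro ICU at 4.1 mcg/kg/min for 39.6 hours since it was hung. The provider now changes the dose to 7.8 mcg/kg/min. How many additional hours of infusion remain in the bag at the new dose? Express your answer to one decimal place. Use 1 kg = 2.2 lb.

Initial rate:
Weight = 107 lb ÷ 2.2 lb/kg = 48.63636 kg
Dose = 4.1 mcg/kg/min × 48.63636 kg = 199.4091 mcg/min
199.4091 mcg/min × 60 min/hr = 11964.55 mcg/hr
Concentration = 722 mg ÷ 741 mL = 0.974359 mg/mL = 974.359 mcg/mL
Rate = 11964.55 mcg/hr ÷ 974.359 mcg/mL = 12.2794 mL/hr
Volume infused so far = 12.2794 mL/hr × 39.6 hr = 486.2643 mL
Volume remaining = 741 − 486.2643 = 254.7357 mL
New rate:
Dose = 7.8 mcg/kg/min × 48.63636 kg = 379.3636 mcg/min
379.3636 mcg/min × 60 min/hr = 22761.82 mcg/hr
Rate = 22761.82 mcg/hr ÷ 974.359 mcg/mL = 23.36081 mL/hr
Time remaining = 254.7357 mL ÷ 23.36081 mL/hr = 10.9044 hr

10.9 hours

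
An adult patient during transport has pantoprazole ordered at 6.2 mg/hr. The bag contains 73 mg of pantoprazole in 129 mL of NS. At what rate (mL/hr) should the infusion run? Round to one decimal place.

Concentration = 73 mg ÷ 129 mL = 0.5658915 mg/mL
Rate = 6.2 mg/hr ÷ 0.5658915 mg/mL = 10.95616 mL/hr

11.0 mL/hr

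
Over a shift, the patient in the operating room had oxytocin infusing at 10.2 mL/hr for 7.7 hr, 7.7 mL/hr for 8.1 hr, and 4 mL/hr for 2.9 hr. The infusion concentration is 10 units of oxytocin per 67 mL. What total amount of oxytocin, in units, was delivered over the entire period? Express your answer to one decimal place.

Concentration = 10 units ÷ 67 mL = 0.1492537 units/mL
Stage 1: 10.2 mL/hr × 7.7 hr = 78.54 mL → 78.54 mL × 0.1492537 units/mL = 11.72239 units
Stage 2: 7.7 mL/hr × 8.1 hr = 62.37 mL → 62.37 mL × 0.1492537 units/mL = 9.308955 units
Stage 3: 4 mL/hr × 2.9 hr = 11.6 mL → 11.6 mL × 0.1492537 units/mL = 1.731343 units
Total = 11.72239 + 9.308955 + 1.731343 = 22.76269 units

22.8 units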